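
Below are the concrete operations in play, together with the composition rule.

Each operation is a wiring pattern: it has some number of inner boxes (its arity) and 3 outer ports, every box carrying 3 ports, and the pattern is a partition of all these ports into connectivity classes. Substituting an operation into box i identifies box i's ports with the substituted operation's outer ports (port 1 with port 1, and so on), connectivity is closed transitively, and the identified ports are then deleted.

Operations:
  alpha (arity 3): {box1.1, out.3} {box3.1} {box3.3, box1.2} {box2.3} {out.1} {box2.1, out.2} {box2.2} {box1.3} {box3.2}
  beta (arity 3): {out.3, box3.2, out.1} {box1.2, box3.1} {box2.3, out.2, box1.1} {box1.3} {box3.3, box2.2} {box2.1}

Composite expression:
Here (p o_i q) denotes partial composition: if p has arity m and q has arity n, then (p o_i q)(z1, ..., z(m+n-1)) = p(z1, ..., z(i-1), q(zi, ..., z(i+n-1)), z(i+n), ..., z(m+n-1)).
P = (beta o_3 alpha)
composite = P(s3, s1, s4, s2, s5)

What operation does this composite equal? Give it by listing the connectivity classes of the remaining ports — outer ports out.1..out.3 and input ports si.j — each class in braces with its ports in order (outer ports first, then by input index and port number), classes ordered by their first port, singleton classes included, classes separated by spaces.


Treat the ports identified at beta as solder joints: merge, then drop.
alpha over (s4, s2, s5) gives {out.1} {out.2, s2.1} {out.3, s4.1} {s2.2} {s2.3} {s4.2, s5.3} {s4.3} {s5.1} {s5.2}, out.j being that stage's outer ports
beta over (s3, s1, s4, s2, s5) gives {out.1, out.3, s2.1} {out.2, s1.3, s3.1} {s1.1} {s1.2, s4.1} {s2.2} {s2.3} {s3.2} {s3.3} {s4.2, s5.3} {s4.3} {s5.1} {s5.2}, out.j being that stage's outer ports

{out.1, out.3, s2.1} {out.2, s1.3, s3.1} {s1.1} {s1.2, s4.1} {s2.2} {s2.3} {s3.2} {s3.3} {s4.2, s5.3} {s4.3} {s5.1} {s5.2}


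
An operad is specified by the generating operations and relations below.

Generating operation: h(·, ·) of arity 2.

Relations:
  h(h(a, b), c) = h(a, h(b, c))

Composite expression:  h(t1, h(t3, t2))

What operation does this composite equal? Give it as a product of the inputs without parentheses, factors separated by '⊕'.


t1 ⊕ t3 ⊕ t2

Under associativity of h, the answer is the t's in reading order.
h(t3, t2) collapses to t3 ⊕ t2
h(t1, h(t3, t2)) collapses to t1 ⊕ t3 ⊕ t2


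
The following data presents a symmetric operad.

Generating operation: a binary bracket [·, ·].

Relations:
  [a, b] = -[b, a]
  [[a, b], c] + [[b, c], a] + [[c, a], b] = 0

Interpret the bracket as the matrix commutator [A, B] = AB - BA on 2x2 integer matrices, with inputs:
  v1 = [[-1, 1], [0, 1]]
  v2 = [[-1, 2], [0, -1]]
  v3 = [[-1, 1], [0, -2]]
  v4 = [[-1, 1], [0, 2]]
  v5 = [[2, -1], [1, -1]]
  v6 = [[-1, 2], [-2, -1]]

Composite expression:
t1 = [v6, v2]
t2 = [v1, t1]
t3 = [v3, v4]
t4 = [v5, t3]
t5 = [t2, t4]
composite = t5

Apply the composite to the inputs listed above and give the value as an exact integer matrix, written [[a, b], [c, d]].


[v6, v2] = [[4, 0], [0, -4]]
[v1, [v6, v2]] = [[0, -8], [0, 0]]
[v3, v4] = [[0, 4], [0, 0]]
[v5, [v3, v4]] = [[-4, 12], [0, 4]]
[[v1, [v6, v2]], [v5, [v3, v4]]] = [[0, -64], [0, 0]]

[[0, -64], [0, 0]]


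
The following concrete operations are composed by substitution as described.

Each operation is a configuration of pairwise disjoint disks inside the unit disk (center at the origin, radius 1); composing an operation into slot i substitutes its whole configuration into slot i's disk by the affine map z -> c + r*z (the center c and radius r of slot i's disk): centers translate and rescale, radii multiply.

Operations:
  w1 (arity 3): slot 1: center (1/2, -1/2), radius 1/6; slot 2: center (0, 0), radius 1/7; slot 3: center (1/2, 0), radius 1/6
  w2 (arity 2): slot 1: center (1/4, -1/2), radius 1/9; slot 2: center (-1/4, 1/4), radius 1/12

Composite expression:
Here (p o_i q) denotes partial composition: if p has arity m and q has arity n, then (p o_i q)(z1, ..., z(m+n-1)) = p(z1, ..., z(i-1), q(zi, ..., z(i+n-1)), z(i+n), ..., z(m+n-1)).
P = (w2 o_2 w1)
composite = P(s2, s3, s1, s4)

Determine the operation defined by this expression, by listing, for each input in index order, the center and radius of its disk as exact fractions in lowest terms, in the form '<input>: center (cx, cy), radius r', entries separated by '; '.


s1: center (-1/4, 1/4), radius 1/84; s2: center (1/4, -1/2), radius 1/9; s3: center (-5/24, 5/24), radius 1/72; s4: center (-5/24, 1/4), radius 1/72

Nesting under w2 composes maps z -> c + r*z down each s-path.
s2 passes through 1 substitution, ending at center (1/4, -1/2), radius 1/9
s3 passes through 2 substitutions, ending at center (-5/24, 5/24), radius 1/72
s1 passes through 2 substitutions, ending at center (-1/4, 1/4), radius 1/84
s4 passes through 2 substitutions, ending at center (-5/24, 1/4), radius 1/72


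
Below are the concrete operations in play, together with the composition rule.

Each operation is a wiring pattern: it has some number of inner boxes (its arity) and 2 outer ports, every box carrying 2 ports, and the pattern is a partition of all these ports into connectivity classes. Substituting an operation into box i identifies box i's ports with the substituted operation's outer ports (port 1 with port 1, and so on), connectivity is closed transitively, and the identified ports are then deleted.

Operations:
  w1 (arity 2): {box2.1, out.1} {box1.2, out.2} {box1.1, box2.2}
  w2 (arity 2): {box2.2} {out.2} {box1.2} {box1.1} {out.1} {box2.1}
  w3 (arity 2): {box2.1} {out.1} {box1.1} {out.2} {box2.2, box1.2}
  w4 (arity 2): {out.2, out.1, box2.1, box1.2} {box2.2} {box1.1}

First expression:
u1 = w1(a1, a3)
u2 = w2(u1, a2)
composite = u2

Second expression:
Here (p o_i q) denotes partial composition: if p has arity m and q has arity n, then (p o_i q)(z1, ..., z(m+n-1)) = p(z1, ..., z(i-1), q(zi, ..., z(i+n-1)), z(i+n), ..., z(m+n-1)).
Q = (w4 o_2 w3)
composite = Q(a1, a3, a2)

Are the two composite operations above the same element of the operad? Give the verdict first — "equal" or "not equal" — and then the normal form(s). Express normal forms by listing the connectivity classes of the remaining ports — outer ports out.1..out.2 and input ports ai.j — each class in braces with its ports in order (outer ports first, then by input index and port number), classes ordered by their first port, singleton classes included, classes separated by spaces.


In normal form, the first expression is {out.1} {out.2} {a1.1, a3.2} {a1.2} {a2.1} {a2.2} {a3.1}
In normal form, the second expression is {out.1, out.2, a1.2} {a1.1} {a2.1} {a2.2, a3.2} {a3.1}
No match — not equal.

not equal; the first gives {out.1} {out.2} {a1.1, a3.2} {a1.2} {a2.1} {a2.2} {a3.1} and the second {out.1, out.2, a1.2} {a1.1} {a2.1} {a2.2, a3.2} {a3.1}


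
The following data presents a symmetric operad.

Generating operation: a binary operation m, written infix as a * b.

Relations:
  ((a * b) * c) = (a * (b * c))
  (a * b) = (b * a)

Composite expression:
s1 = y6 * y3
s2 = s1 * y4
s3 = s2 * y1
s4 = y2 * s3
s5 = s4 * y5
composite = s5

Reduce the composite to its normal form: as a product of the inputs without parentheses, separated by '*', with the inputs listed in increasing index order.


With m associative and commutative, the y-input set is all that matters.
(y6 * y3) unparenthesizes to y6 * y3
((y6 * y3) * y4) unparenthesizes to y6 * y3 * y4
(((y6 * y3) * y4) * y1) unparenthesizes to y6 * y3 * y4 * y1
(y2 * (((y6 * y3) * y4) * y1)) unparenthesizes to y2 * y6 * y3 * y4 * y1
((y2 * (((y6 * y3) * y4) * y1)) * y5) unparenthesizes to y2 * y6 * y3 * y4 * y1 * y5
the factors in increasing index order: y1 * y2 * y3 * y4 * y5 * y6

y1 * y2 * y3 * y4 * y5 * y6


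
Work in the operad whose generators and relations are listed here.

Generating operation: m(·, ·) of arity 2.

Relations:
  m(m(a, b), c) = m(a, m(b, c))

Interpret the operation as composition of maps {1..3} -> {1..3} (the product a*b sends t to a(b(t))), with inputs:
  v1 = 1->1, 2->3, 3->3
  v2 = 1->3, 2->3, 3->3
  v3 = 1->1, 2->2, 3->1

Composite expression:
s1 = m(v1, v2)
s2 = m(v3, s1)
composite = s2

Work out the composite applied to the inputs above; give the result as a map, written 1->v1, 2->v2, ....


m(v1, v2) = 1->3, 2->3, 3->3
m(v3, m(v1, v2)) = 1->1, 2->1, 3->1

1->1, 2->1, 3->1


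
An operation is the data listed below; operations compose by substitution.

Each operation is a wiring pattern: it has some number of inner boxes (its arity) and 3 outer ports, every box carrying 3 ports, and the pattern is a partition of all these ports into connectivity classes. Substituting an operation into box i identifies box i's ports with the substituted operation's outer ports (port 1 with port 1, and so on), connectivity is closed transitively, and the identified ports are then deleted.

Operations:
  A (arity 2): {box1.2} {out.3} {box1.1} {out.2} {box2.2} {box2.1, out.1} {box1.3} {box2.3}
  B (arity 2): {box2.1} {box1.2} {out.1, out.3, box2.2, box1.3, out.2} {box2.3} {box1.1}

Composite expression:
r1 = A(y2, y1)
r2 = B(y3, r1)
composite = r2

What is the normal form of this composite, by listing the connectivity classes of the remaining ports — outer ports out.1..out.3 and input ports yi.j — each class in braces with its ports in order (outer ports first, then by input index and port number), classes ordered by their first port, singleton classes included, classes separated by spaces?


Reachability decides: close wires over B-identified ports.
after A, the pattern on (y2, y1) reads {out.1, y1.1} {out.2} {out.3} {y1.2} {y1.3} {y2.1} {y2.2} {y2.3} (out.j = its outer ports)
after B, the pattern on (y3, y2, y1) reads {out.1, out.2, out.3, y3.3} {y1.1} {y1.2} {y1.3} {y2.1} {y2.2} {y2.3} {y3.1} {y3.2} (out.j = its outer ports)

{out.1, out.2, out.3, y3.3} {y1.1} {y1.2} {y1.3} {y2.1} {y2.2} {y2.3} {y3.1} {y3.2}


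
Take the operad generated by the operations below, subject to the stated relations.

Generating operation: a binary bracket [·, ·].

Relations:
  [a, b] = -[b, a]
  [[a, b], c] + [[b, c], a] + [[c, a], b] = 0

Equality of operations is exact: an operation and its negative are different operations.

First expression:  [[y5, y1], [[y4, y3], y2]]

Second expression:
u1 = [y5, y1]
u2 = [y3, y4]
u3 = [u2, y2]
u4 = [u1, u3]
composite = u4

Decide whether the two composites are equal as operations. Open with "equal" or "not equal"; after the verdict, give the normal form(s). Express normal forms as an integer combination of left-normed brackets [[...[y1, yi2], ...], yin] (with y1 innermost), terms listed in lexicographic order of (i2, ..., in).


not equal — first -[[[[y1, y5], y2], y3], y4] + [[[[y1, y5], y2], y4], y3] + [[[[y1, y5], y3], y4], y2] - [[[[y1, y5], y4], y3], y2], second [[[[y1, y5], y2], y3], y4] - [[[[y1, y5], y2], y4], y3] - [[[[y1, y5], y3], y4], y2] + [[[[y1, y5], y4], y3], y2]

Normal form of the first expression: -[[[[y1, y5], y2], y3], y4] + [[[[y1, y5], y2], y4], y3] + [[[[y1, y5], y3], y4], y2] - [[[[y1, y5], y4], y3], y2]
Normal form of the second expression: [[[[y1, y5], y2], y3], y4] - [[[[y1, y5], y2], y4], y3] - [[[[y1, y5], y3], y4], y2] + [[[[y1, y5], y4], y3], y2]
Distinct normal forms: not equal.


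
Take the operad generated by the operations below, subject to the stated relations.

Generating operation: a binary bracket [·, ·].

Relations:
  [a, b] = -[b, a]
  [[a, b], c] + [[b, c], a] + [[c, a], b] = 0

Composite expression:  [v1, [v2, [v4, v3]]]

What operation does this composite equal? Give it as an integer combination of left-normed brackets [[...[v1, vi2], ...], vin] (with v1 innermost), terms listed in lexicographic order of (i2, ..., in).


-[[[v1, v2], v3], v4] + [[[v1, v2], v4], v3] + [[[v1, v3], v4], v2] - [[[v1, v4], v3], v2]


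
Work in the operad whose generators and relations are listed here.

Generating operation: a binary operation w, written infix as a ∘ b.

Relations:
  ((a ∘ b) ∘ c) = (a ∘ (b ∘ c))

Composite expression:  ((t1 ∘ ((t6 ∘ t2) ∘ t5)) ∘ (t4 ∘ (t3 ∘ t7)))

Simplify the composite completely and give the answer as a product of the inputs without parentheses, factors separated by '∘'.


The w-tree's shape is irrelevant; the t-reading-order decides.
(t6 ∘ t2) collapses to t6 ∘ t2
((t6 ∘ t2) ∘ t5) collapses to t6 ∘ t2 ∘ t5
(t1 ∘ ((t6 ∘ t2) ∘ t5)) collapses to t1 ∘ t6 ∘ t2 ∘ t5
(t3 ∘ t7) collapses to t3 ∘ t7
(t4 ∘ (t3 ∘ t7)) collapses to t4 ∘ t3 ∘ t7
((t1 ∘ ((t6 ∘ t2) ∘ t5)) ∘ (t4 ∘ (t3 ∘ t7))) collapses to t1 ∘ t6 ∘ t2 ∘ t5 ∘ t4 ∘ t3 ∘ t7

t1 ∘ t6 ∘ t2 ∘ t5 ∘ t4 ∘ t3 ∘ t7


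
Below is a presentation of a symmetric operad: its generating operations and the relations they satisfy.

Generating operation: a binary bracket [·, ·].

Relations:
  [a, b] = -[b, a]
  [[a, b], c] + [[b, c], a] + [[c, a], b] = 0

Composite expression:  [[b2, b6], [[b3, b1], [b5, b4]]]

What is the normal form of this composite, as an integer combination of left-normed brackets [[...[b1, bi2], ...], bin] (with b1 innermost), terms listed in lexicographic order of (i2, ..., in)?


-[[[[[b1, b3], b4], b5], b2], b6] + [[[[[b1, b3], b4], b5], b6], b2] + [[[[[b1, b3], b5], b4], b2], b6] - [[[[[b1, b3], b5], b4], b6], b2]

In the tensor algebra, words opening b1 carry the b1-anchored form.
Composite bracket: [[b2, b6], [[b3, b1], [b5, b4]]]
Under [a, b] = ab - ba we get 32 signed associative words (2^5 = 32).
Keep just the words that open with b1:
  b1b3b4b5b2b6 appears with sign -1, giving the term -[[[[[b1, b3], b4], b5], b2], b6]
  b1b3b4b5b6b2 appears with sign +1, giving the term +[[[[[b1, b3], b4], b5], b6], b2]
  b1b3b5b4b2b6 appears with sign +1, giving the term +[[[[[b1, b3], b5], b4], b2], b6]
  b1b3b5b4b6b2 appears with sign -1, giving the term -[[[[[b1, b3], b5], b4], b6], b2]


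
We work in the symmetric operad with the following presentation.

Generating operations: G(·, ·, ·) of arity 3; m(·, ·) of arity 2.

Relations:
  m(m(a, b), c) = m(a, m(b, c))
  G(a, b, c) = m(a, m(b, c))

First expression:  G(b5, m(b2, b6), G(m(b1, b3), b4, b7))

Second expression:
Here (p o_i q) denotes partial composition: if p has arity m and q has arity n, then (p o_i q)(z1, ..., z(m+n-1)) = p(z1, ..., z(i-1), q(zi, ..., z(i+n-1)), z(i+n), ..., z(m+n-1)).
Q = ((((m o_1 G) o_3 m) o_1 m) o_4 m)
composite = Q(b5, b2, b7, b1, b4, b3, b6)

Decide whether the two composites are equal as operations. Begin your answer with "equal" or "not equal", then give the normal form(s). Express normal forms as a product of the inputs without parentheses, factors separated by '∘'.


The first composite normalizes to b5 ∘ b2 ∘ b6 ∘ b1 ∘ b3 ∘ b4 ∘ b7
The second composite normalizes to b5 ∘ b2 ∘ b7 ∘ b1 ∘ b4 ∘ b3 ∘ b6
Distinct normal forms: not equal.

not equal — first b5 ∘ b2 ∘ b6 ∘ b1 ∘ b3 ∘ b4 ∘ b7, second b5 ∘ b2 ∘ b7 ∘ b1 ∘ b4 ∘ b3 ∘ b6


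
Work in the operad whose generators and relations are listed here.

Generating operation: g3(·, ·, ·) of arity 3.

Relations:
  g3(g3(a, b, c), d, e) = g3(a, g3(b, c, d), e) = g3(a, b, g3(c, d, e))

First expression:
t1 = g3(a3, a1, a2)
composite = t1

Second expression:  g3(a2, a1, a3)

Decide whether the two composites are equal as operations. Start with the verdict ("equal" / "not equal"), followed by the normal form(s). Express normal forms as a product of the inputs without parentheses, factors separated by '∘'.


In normal form, the first expression is a3 ∘ a1 ∘ a2
In normal form, the second expression is a2 ∘ a1 ∘ a3
Different reductions; not equal.

not equal — first a3 ∘ a1 ∘ a2, second a2 ∘ a1 ∘ a3


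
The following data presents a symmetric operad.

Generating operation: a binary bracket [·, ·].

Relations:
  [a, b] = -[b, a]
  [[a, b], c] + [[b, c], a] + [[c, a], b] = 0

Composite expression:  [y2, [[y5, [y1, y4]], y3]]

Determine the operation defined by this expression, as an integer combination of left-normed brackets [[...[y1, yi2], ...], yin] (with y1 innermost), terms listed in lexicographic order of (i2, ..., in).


[[[[y1, y4], y5], y3], y2]

A multilinear Lie element is pinned by y1-initial words (y1 innermost).
Composite bracket: [y2, [[y5, [y1, y4]], y3]]
The bracket unfolds into 16 signed words via [a, b] = ab - ba (2^4 = 16).
Words beginning with y1 determine it all:
  sign of y1y4y5y3y2 is +1, so it contributes +[[[[y1, y4], y5], y3], y2]


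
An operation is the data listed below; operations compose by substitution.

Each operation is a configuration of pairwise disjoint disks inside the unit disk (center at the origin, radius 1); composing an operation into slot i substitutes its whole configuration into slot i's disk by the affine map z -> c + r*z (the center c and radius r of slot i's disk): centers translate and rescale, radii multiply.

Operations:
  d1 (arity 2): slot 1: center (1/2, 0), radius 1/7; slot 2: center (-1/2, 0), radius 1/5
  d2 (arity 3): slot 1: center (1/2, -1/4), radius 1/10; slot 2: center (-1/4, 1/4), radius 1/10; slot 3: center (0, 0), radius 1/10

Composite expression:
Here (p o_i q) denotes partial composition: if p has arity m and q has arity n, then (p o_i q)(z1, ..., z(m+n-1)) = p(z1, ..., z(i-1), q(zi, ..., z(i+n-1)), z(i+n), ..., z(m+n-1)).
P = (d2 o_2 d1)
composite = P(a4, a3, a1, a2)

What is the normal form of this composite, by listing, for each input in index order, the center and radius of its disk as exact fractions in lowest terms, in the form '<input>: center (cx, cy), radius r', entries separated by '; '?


Only the slot chain above each a matters under d2; compose those maps.
a4: after 1 affine step, its disk has center (1/2, -1/4), radius 1/10
a3: after 2 affine steps, its disk has center (-1/5, 1/4), radius 1/70
a1: after 2 affine steps, its disk has center (-3/10, 1/4), radius 1/50
a2: after 1 affine step, its disk has center (0, 0), radius 1/10

a1: center (-3/10, 1/4), radius 1/50; a2: center (0, 0), radius 1/10; a3: center (-1/5, 1/4), radius 1/70; a4: center (1/2, -1/4), radius 1/10


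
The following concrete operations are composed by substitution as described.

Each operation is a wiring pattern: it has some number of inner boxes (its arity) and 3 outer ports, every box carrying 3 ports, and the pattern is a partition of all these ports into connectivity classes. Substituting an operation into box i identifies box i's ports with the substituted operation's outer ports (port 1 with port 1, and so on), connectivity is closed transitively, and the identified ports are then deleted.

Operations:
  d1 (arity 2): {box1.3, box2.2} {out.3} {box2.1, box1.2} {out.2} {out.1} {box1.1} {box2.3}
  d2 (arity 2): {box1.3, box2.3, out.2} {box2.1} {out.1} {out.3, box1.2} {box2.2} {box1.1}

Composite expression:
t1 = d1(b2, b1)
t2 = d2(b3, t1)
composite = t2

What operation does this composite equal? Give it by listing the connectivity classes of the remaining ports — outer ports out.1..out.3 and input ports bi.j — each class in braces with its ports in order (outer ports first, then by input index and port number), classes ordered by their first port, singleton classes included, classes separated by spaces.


{out.1} {out.2, b3.3} {out.3, b3.2} {b1.1, b2.2} {b1.2, b2.3} {b1.3} {b2.1} {b3.1}

Two ports join when wires chain via d2-identified ports.
composing d1 on (b2, b1), with out.j its own outer ports: {out.1} {out.2} {out.3} {b1.1, b2.2} {b1.2, b2.3} {b1.3} {b2.1}
composing d2 on (b3, b2, b1), with out.j its own outer ports: {out.1} {out.2, b3.3} {out.3, b3.2} {b1.1, b2.2} {b1.2, b2.3} {b1.3} {b2.1} {b3.1}


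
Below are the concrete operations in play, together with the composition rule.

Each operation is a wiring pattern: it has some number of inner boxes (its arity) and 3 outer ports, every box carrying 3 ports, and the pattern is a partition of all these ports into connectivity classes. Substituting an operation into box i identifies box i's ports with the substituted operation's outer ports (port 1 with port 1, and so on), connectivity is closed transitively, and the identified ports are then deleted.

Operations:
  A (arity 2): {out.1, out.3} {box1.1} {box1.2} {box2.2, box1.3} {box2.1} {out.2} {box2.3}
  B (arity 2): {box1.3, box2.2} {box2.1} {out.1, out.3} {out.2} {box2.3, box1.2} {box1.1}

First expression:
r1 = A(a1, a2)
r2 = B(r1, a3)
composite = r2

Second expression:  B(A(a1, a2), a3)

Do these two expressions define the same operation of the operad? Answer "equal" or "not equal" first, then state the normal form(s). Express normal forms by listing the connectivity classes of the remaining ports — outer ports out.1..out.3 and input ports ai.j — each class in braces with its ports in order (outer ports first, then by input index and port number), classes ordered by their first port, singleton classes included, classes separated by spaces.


equal; the common form is {out.1, out.3} {out.2} {a1.1} {a1.2} {a1.3, a2.2} {a2.1} {a2.3} {a3.1} {a3.2} {a3.3}

In normal form, the first expression is {out.1, out.3} {out.2} {a1.1} {a1.2} {a1.3, a2.2} {a2.1} {a2.3} {a3.1} {a3.2} {a3.3}
In normal form, the second expression is {out.1, out.3} {out.2} {a1.1} {a1.2} {a1.3, a2.2} {a2.1} {a2.3} {a3.1} {a3.2} {a3.3}
The normal forms match — equal.


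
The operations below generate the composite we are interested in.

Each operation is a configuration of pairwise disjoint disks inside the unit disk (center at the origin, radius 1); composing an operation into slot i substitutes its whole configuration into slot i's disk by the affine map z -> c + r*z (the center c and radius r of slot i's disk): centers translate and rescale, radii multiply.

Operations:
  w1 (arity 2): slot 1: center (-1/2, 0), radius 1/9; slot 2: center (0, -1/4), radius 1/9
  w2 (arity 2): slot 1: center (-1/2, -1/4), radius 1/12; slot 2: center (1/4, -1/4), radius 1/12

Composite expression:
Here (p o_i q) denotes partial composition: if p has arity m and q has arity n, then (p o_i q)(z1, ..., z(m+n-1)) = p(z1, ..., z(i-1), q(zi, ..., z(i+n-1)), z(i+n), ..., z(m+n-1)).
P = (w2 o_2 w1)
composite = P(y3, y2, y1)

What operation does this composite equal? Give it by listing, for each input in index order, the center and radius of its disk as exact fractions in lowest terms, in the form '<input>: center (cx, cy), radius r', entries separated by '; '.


y1: center (1/4, -13/48), radius 1/108; y2: center (5/24, -1/4), radius 1/108; y3: center (-1/2, -1/4), radius 1/12

Below w2, radii multiply path by path; the y-disk centers shift.
tracing y3 down its 1-map path: center (-1/2, -1/4), radius 1/12
tracing y2 down its 2-map path: center (5/24, -1/4), radius 1/108
tracing y1 down its 2-map path: center (1/4, -13/48), radius 1/108


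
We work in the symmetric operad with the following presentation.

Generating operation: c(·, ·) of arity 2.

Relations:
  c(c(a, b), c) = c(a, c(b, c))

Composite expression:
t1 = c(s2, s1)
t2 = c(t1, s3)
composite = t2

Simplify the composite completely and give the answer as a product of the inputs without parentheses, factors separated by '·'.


s2 · s1 · s3


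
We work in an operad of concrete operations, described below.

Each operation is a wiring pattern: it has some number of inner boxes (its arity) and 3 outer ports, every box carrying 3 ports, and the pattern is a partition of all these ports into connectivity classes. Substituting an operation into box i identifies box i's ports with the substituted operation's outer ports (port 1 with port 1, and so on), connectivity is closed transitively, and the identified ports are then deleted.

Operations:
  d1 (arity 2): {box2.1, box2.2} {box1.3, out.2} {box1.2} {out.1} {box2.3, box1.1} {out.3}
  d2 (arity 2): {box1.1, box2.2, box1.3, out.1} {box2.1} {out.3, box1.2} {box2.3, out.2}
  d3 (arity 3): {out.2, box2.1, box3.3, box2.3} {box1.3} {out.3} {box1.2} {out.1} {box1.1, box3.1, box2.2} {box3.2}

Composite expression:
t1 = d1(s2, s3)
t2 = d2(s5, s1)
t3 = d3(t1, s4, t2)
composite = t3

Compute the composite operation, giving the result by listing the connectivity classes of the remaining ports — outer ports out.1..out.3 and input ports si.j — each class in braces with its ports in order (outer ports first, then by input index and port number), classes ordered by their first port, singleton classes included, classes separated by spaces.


{out.1} {out.2, s4.1, s4.3, s5.2} {out.3} {s1.1} {s1.2, s4.2, s5.1, s5.3} {s1.3} {s2.1, s3.3} {s2.2} {s2.3} {s3.1, s3.2}

Substituting into d3 glues patterns; closure does the rest.
after d1, the pattern on (s2, s3) reads {out.1} {out.2, s2.3} {out.3} {s2.1, s3.3} {s2.2} {s3.1, s3.2} (out.j = its outer ports)
after d2, the pattern on (s5, s1) reads {out.1, s1.2, s5.1, s5.3} {out.2, s1.3} {out.3, s5.2} {s1.1} (out.j = its outer ports)
after d3, the pattern on (s2, s3, s4, s5, s1) reads {out.1} {out.2, s4.1, s4.3, s5.2} {out.3} {s1.1} {s1.2, s4.2, s5.1, s5.3} {s1.3} {s2.1, s3.3} {s2.2} {s2.3} {s3.1, s3.2} (out.j = its outer ports)


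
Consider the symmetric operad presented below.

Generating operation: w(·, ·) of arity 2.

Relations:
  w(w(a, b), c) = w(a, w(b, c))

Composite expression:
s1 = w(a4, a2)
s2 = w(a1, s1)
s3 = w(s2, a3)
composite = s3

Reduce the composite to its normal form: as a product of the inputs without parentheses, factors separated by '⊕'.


a1 ⊕ a4 ⊕ a2 ⊕ a3

Under associativity of w, the answer is the a's in reading order.
w(a4, a2) linearizes to a4 ⊕ a2
w(a1, w(a4, a2)) linearizes to a1 ⊕ a4 ⊕ a2
w(w(a1, w(a4, a2)), a3) linearizes to a1 ⊕ a4 ⊕ a2 ⊕ a3


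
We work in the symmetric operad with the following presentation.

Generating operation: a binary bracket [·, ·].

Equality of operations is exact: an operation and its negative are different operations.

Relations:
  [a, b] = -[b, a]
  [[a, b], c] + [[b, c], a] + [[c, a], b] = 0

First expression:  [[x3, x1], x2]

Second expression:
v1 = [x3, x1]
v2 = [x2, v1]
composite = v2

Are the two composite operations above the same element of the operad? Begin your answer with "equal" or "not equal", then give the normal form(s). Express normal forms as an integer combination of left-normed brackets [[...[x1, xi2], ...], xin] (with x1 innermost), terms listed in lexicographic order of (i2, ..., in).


not equal: they reduce to -[[x1, x3], x2] and [[x1, x3], x2]

In normal form, the first expression is -[[x1, x3], x2]
In normal form, the second expression is [[x1, x3], x2]
Distinct normal forms: not equal.


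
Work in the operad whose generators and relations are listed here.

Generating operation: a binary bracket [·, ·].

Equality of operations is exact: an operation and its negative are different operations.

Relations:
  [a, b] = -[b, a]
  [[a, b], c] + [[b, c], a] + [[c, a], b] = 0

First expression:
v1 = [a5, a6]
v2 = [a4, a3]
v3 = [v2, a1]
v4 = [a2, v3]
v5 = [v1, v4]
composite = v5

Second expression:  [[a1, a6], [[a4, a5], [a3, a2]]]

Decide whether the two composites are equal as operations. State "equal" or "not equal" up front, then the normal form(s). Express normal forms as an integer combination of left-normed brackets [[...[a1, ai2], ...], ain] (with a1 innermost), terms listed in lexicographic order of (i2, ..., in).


Normal form of the first expression: [[[[[a1, a3], a4], a2], a5], a6] - [[[[[a1, a3], a4], a2], a6], a5] - [[[[[a1, a4], a3], a2], a5], a6] + [[[[[a1, a4], a3], a2], a6], a5]
Normal form of the second expression: [[[[[a1, a6], a2], a3], a4], a5] - [[[[[a1, a6], a2], a3], a5], a4] - [[[[[a1, a6], a3], a2], a4], a5] + [[[[[a1, a6], a3], a2], a5], a4] - [[[[[a1, a6], a4], a5], a2], a3] + [[[[[a1, a6], a4], a5], a3], a2] + [[[[[a1, a6], a5], a4], a2], a3] - [[[[[a1, a6], a5], a4], a3], a2]
Different reductions; not equal.

not equal; the first gives [[[[[a1, a3], a4], a2], a5], a6] - [[[[[a1, a3], a4], a2], a6], a5] - [[[[[a1, a4], a3], a2], a5], a6] + [[[[[a1, a4], a3], a2], a6], a5] and the second [[[[[a1, a6], a2], a3], a4], a5] - [[[[[a1, a6], a2], a3], a5], a4] - [[[[[a1, a6], a3], a2], a4], a5] + [[[[[a1, a6], a3], a2], a5], a4] - [[[[[a1, a6], a4], a5], a2], a3] + [[[[[a1, a6], a4], a5], a3], a2] + [[[[[a1, a6], a5], a4], a2], a3] - [[[[[a1, a6], a5], a4], a3], a2]


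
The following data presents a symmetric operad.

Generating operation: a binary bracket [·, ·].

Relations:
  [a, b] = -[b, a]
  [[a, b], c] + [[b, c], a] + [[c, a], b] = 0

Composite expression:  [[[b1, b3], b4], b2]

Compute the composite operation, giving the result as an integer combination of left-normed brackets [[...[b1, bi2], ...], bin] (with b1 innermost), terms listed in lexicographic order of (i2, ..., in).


[[[b1, b3], b4], b2]

Skip Jacobi rewriting: expand, keep b1-initial words, read off terms.
Composite bracket: [[[b1, b3], b4], b2]
Full expansion: 8 signed words from ab - ba (2^3 = 8).
Keep just the words that open with b1:
  sign of b1b3b4b2 is +1, so it contributes +[[[b1, b3], b4], b2]


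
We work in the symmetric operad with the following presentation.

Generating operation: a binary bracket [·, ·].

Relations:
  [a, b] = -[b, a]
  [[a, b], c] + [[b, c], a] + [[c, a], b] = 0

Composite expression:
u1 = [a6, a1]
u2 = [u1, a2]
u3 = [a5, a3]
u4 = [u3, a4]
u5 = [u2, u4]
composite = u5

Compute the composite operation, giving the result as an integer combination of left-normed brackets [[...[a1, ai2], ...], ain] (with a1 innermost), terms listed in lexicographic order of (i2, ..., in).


[[[[[a1, a6], a2], a3], a5], a4] - [[[[[a1, a6], a2], a4], a3], a5] + [[[[[a1, a6], a2], a4], a5], a3] - [[[[[a1, a6], a2], a5], a3], a4]

A multilinear Lie element is pinned by a1-initial words (a1 innermost).
Composite bracket: [[[a6, a1], a2], [[a5, a3], a4]]
Under [a, b] = ab - ba we get 32 signed associative words (2^5 = 32).
Words beginning with a1 determine it all:
  a1a6a2a3a5a4 appears with sign +1, giving the term +[[[[[a1, a6], a2], a3], a5], a4]
  a1a6a2a4a3a5 appears with sign -1, giving the term -[[[[[a1, a6], a2], a4], a3], a5]
  a1a6a2a4a5a3 appears with sign +1, giving the term +[[[[[a1, a6], a2], a4], a5], a3]
  a1a6a2a5a3a4 appears with sign -1, giving the term -[[[[[a1, a6], a2], a5], a3], a4]


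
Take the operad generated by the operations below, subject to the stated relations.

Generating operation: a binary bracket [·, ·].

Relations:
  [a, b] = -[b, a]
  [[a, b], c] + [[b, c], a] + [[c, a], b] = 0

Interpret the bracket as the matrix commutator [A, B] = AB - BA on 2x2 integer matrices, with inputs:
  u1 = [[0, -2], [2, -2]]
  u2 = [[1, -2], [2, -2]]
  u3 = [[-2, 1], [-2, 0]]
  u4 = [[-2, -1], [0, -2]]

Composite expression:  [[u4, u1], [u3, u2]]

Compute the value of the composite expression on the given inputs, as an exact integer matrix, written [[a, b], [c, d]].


[[-4, 4], [-8, 4]]

[u4, u1] = [[-2, 2], [0, 2]]
[u3, u2] = [[-2, 1], [-2, 2]]
[[u4, u1], [u3, u2]] = [[-4, 4], [-8, 4]]


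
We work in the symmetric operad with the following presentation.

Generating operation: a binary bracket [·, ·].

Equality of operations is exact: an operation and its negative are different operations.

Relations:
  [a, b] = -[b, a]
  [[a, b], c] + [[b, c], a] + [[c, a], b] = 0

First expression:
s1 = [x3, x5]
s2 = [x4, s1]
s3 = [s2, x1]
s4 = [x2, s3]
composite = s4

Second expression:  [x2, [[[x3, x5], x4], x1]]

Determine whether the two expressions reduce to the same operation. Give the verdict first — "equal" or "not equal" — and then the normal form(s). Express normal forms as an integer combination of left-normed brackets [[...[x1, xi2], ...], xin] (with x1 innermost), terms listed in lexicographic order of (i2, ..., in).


Reducing the first expression gives -[[[[x1, x3], x5], x4], x2] + [[[[x1, x4], x3], x5], x2] - [[[[x1, x4], x5], x3], x2] + [[[[x1, x5], x3], x4], x2]
Reducing the second expression gives [[[[x1, x3], x5], x4], x2] - [[[[x1, x4], x3], x5], x2] + [[[[x1, x4], x5], x3], x2] - [[[[x1, x5], x3], x4], x2]
No match — not equal.

not equal: they reduce to -[[[[x1, x3], x5], x4], x2] + [[[[x1, x4], x3], x5], x2] - [[[[x1, x4], x5], x3], x2] + [[[[x1, x5], x3], x4], x2] and [[[[x1, x3], x5], x4], x2] - [[[[x1, x4], x3], x5], x2] + [[[[x1, x4], x5], x3], x2] - [[[[x1, x5], x3], x4], x2]


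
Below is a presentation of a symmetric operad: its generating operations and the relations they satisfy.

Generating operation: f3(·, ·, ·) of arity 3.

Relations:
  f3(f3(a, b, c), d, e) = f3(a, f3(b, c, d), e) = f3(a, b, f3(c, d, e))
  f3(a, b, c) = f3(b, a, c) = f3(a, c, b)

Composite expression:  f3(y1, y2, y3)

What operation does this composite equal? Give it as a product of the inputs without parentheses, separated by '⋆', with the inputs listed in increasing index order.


y1 ⋆ y2 ⋆ y3

Key point: f3 commutes, so take the y-inputs in any fixed order.
f3(y1, y2, y3) linearizes to y1 ⋆ y2 ⋆ y3
rearranged into index order: y1 ⋆ y2 ⋆ y3


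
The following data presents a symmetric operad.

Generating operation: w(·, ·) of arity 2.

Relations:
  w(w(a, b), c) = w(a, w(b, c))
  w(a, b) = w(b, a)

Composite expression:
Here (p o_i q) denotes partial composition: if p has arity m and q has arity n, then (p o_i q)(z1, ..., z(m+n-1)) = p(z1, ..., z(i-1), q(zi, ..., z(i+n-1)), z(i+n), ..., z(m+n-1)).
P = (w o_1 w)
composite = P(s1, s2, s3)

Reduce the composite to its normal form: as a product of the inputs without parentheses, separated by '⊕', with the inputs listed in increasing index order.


s1 ⊕ s2 ⊕ s3

With w associative and commutative, the s-input set is all that matters.
w(s1, s2) linearizes to s1 ⊕ s2
w(w(s1, s2), s3) linearizes to s1 ⊕ s2 ⊕ s3
the factors in increasing index order: s1 ⊕ s2 ⊕ s3


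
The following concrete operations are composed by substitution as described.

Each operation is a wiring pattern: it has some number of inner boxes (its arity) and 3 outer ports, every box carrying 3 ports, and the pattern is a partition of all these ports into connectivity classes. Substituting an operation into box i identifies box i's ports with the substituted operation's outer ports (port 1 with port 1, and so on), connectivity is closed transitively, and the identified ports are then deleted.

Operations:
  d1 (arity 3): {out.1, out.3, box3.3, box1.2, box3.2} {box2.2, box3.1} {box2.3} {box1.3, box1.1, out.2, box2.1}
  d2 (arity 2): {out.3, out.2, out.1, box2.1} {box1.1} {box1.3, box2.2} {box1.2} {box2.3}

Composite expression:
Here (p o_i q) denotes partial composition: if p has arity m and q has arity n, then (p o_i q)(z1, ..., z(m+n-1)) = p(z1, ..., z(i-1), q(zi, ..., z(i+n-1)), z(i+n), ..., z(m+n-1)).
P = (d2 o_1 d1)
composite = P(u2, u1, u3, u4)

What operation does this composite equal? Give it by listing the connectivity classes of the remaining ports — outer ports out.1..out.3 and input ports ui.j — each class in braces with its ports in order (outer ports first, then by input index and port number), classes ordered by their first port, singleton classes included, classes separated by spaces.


{out.1, out.2, out.3, u4.1} {u1.1, u2.1, u2.3} {u1.2, u3.1} {u1.3} {u2.2, u3.2, u3.3, u4.2} {u4.3}


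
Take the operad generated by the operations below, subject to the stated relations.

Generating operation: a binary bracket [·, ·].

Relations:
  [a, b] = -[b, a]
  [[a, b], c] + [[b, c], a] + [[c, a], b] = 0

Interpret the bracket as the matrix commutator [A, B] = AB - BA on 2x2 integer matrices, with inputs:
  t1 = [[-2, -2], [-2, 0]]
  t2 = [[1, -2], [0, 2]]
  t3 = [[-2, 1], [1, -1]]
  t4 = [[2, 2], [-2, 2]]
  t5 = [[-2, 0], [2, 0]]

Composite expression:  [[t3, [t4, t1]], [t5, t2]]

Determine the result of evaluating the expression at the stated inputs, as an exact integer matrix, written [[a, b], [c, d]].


[[24, -96], [-96, -24]]


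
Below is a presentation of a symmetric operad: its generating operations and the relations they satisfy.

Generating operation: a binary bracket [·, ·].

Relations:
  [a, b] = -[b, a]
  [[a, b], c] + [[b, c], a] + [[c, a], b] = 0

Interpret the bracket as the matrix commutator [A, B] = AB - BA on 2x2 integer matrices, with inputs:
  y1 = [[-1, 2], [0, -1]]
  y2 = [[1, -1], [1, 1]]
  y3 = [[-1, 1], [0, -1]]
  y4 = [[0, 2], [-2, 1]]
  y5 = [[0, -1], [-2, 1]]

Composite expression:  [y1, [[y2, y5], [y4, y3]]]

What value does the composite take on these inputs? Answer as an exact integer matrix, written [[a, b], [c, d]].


[[-8, 4], [0, 8]]

[y2, y5] = [[3, -1], [-1, -3]]
[y4, y3] = [[2, -1], [0, -2]]
[[y2, y5], [y4, y3]] = [[-1, -2], [-4, 1]]
[y1, [[y2, y5], [y4, y3]]] = [[-8, 4], [0, 8]]


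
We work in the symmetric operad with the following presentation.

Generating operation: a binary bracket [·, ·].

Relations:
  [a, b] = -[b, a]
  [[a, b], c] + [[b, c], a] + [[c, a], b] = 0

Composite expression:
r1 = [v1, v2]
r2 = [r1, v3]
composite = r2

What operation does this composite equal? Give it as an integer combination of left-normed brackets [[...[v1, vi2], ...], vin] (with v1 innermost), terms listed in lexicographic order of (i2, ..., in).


Antisymmetry and Jacobi reduce to v1-anchored left-normed brackets.
Composite bracket: [[v1, v2], v3]
Each bracket splits as ab - ba, giving 4 signed words (2^2 = 4).
Words beginning with v1 determine it all:
  word v1v2v3 has sign +1, contributing +[[v1, v2], v3]

[[v1, v2], v3]


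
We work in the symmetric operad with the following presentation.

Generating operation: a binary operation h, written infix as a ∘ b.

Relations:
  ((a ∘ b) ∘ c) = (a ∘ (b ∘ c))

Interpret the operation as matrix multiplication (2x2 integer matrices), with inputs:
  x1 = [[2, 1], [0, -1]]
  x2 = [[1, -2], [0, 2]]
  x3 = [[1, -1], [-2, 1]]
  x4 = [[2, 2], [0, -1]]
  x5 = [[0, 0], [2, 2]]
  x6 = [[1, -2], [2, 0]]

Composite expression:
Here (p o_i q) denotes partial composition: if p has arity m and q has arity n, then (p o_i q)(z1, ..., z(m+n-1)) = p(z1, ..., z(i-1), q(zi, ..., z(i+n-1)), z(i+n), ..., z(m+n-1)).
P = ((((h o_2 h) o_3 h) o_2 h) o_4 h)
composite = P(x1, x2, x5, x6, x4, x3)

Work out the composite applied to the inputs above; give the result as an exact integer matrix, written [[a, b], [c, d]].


[[40, -8], [40, -8]]

(x2 ∘ x5) = [[-4, -4], [4, 4]]
(x6 ∘ x4) = [[2, 4], [4, 4]]
((x6 ∘ x4) ∘ x3) = [[-6, 2], [-4, 0]]
((x2 ∘ x5) ∘ ((x6 ∘ x4) ∘ x3)) = [[40, -8], [-40, 8]]
(x1 ∘ ((x2 ∘ x5) ∘ ((x6 ∘ x4) ∘ x3))) = [[40, -8], [40, -8]]


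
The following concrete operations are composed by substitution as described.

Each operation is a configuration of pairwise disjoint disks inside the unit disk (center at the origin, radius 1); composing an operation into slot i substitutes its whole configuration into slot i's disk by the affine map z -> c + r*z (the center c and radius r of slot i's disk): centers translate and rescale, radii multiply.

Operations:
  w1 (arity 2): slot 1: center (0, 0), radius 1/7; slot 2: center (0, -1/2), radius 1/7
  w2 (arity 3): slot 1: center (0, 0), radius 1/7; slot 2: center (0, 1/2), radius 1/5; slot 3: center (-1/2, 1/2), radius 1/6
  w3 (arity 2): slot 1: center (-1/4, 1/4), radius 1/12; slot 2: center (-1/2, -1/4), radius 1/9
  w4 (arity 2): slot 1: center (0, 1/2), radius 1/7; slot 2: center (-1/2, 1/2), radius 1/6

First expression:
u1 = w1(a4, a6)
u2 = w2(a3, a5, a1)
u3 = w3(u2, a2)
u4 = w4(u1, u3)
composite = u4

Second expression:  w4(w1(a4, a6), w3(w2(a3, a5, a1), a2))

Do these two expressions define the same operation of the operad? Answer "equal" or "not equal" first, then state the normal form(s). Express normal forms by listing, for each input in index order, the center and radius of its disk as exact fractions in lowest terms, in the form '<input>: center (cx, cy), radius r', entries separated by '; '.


equal: each reduces to a1: center (-79/144, 79/144), radius 1/432; a2: center (-7/12, 11/24), radius 1/54; a3: center (-13/24, 13/24), radius 1/504; a4: center (0, 1/2), radius 1/49; a5: center (-13/24, 79/144), radius 1/360; a6: center (0, 3/7), radius 1/49

Reducing the first expression gives a1: center (-79/144, 79/144), radius 1/432; a2: center (-7/12, 11/24), radius 1/54; a3: center (-13/24, 13/24), radius 1/504; a4: center (0, 1/2), radius 1/49; a5: center (-13/24, 79/144), radius 1/360; a6: center (0, 3/7), radius 1/49
Reducing the second expression gives a1: center (-79/144, 79/144), radius 1/432; a2: center (-7/12, 11/24), radius 1/54; a3: center (-13/24, 13/24), radius 1/504; a4: center (0, 1/2), radius 1/49; a5: center (-13/24, 79/144), radius 1/360; a6: center (0, 3/7), radius 1/49
Both agree, so they are equal.
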